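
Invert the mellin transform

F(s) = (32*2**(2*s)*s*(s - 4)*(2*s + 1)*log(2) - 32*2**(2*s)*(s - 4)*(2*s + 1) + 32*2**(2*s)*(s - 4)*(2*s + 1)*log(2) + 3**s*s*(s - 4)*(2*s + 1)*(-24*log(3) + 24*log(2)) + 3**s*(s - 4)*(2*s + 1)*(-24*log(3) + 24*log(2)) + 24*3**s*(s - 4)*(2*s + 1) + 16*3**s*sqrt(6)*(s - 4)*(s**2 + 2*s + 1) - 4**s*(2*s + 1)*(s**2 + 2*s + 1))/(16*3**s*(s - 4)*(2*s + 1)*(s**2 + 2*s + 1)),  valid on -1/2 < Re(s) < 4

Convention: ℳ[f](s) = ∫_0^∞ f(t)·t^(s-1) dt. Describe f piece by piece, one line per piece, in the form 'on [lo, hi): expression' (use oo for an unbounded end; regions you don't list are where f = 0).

on [0, 1): sqrt(6)*sqrt(t)/2
on [1, 4/3): 3*t*log(3*t/2)/2
on [4/3, oo): 16/(81*t**4)

remove the common scale on t first: sqrt(t) on [0, 3/2); t*log(t) on [3/2, 2); t**(-4) on [2, ∞)
the 3 pieces separated at 1, 4/3 each add one integral
segment 0 to 1 holds sqrt(6)*sqrt(t)/2; add its integral
segment 1 to 4/3 holds 3*t*log(3*t/2)/2; add its integral
on [4/3, ∞): add ∫ 16/(81*t**4)·t^(s-1) dt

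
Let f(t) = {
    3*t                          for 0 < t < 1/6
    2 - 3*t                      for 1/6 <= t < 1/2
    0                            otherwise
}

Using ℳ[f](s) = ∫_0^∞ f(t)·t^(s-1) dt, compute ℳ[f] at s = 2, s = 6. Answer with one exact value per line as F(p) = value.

strip the common scale on t: t on [0, 1/2); 2 - t on [1/2, 3/2)
decompose at 1/6; ℳ[f](s) sums the 2 pieces' integrals
∫ 3*t·t^(s-1) over [0, 1/6)
on [1/6, 1/2) integrate f = (2 - 3*t) against the kernel

F(2) = 23/216
F(6) = 3637/1959552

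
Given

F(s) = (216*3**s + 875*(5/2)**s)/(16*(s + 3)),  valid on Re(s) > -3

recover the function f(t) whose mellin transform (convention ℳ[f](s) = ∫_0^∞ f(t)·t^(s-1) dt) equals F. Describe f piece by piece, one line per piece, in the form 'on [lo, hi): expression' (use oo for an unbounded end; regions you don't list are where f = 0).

linearity at 5/2 turns ℳ[f](s) into 2 summed integrals
∫ 4*t**3·t^(s-1) over [0, 5/2)
∫ t**3/2·t^(s-1) over [5/2, 3)

on [0, 5/2): 4*t**3
on [5/2, 3): t**3/2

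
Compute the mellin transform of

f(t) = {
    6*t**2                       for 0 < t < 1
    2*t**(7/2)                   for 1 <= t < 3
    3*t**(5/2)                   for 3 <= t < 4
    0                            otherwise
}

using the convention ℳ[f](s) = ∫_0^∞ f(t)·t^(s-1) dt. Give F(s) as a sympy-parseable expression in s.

along the cuts 1, 3, ℳ[f](s) splits into 3 integrals
on [0, 1) integrate f = 6*t**2 against the kernel
segment 1 to 3 holds 2*t**(7/2); add its integral
for t in [3, 4): the term is ∫ 3*t**(5/2)·t^(s-1)

2*(96*2**(2*s)*(s + 2)*(2*s + 7) + 54*3**(s + 1/2)*(s + 2)*(2*s + 5) - 27*3**(s + 1/2)*(s + 2)*(2*s + 7) - 2*(s + 2)*(2*s + 5) + 3*(2*s + 5)*(2*s + 7))/((s + 2)*(2*s + 5)*(2*s + 7))
  Re(s) > -2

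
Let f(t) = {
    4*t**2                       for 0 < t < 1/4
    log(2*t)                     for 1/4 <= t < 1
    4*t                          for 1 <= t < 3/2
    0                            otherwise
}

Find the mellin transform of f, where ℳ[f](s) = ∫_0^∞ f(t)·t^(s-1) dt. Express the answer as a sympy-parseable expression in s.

(-16*2**(2*s)*s**2*(s + 2) + 4*2**(2*s)*s*(s + 1)*(s + 2)*log(2) - 4*2**(2*s)*(s + 1)*(s + 2) + 24*6**s*s**2*(s + 2) + s**2*(s + 1) + 4*s*(s + 1)*(s + 2)*log(2) + 4*(s + 1)*(s + 2))/(4*2**(2*s)*s**2*(s + 1)*(s + 2))
  Re(s) > -2

back out the common scale on t: t**2 on [0, 1/2); log(t) on [1/2, 2); 2*t on [2, 3)
along the cuts 1/4, 1, ℳ[f](s) splits into 3 integrals
over [0, 1/4), the kernel integral of 4*t**2 enters the sum
between 1/4 and 1 the integrand is log(2*t)·t^(s-1)
∫ over [1, 3/2) of 4*t·t^(s-1) joins the sum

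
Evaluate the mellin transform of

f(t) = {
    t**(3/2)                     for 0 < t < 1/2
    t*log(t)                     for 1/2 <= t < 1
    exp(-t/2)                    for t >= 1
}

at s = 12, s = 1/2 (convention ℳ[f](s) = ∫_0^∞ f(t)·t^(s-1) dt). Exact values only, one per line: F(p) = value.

linearity at 1/2, 1 turns ℳ[f](s) into 3 summed integrals
for t in [0, 1/2): the term is ∫ t**(3/2)·t^(s-1)
the [1/2, 1) slice contributes ∫ t*log(t)·t^(s-1) dt
over [1, ∞), the kernel integral of exp(-t/2) enters the sum

F(12) = -8191/1384448 + sqrt(2)/221184 + log(2)/106496 + 269564629886*exp(-1/2)
F(1/2) = sqrt(2)*(-23*sqrt(2) + 16 + 24*log(2) + 144*sqrt(pi)*erfc(sqrt(2)/2))/144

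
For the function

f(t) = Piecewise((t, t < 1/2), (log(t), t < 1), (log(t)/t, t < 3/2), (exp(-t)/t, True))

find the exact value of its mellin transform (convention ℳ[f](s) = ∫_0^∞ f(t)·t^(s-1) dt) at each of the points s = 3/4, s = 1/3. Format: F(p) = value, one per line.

remove the shared t-power first: t**2 on [0, 1/2); t*log(t) on [1/2, 1); log(t) on [1, 3/2); …
f breaks at 1/2, 1, 3/2 into 4 integrals to sum
on [0, 1/2) integrate f = t against the kernel
between 1/2 and 1 the integrand is log(t)·t^(s-1)
on [1, 3/2) integrate f = log(t)/t against the kernel
the [3/2, ∞) slice contributes ∫ exp(-t)/t·t^(s-1) dt

F(3/4) = 2**(1/4)*(-672*3**(3/4) + log(2**(84 + 168*3**(3/4))/3**(168*3**(3/4))) + 63*2**(3/4)*uppergamma(-1/4, 3/2) + 130 + 896*2**(3/4))/126
F(1/3) = 2**(2/3)*(-54*2**(1/3) - 12*3**(1/3) + 8*2**(1/3)*uppergamma(-2/3, 3/2) + log(2**(8*3**(1/3) + 24)/3**(8*3**(1/3))) + 75)/16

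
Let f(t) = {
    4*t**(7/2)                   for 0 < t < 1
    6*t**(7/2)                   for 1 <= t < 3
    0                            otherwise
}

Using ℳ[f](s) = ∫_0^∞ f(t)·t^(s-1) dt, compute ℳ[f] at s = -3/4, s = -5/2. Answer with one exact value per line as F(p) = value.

split f at 1: ℳ[f](s) collects 2 kernel integrals
for t in [0, 1): the term is ∫ 4*t**(7/2)·t^(s-1)
between 1 and 3 the integrand is 6*t**(7/2)·t^(s-1)

F(-3/4) = -8/11 + 216*3**(3/4)/11
F(-5/2) = 16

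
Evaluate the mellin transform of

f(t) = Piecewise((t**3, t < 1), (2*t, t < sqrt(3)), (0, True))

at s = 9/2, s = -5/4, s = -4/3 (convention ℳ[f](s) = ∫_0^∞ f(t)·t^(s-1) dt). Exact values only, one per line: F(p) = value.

F(9/2) = -38/165 + 36*3**(3/4)/11
F(-5/4) = 60/7 - 8*3**(7/8)/3
F(-4/3) = 33/5 - 2*3**(5/6)

peel off the power substitution: t**(3/2) on [0, 1); 2*sqrt(t) on [1, 3)
split f at 1: ℳ[f](s) collects 2 kernel integrals
piece [0, 1): integrate t**3 against the kernel
on [1, sqrt(3)) integrate f = 2*t against the kernel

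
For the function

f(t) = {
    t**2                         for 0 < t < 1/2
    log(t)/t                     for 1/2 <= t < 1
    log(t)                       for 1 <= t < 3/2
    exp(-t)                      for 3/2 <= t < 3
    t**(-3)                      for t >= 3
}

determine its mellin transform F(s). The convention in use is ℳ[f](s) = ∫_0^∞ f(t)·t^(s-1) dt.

(108*2**s*s**2*(s - 3)*(s + 2)*(s**2 - 2*s + 1)*uppergamma(s, 3/2) - 108*2**s*s**2*(s - 3)*(s + 2)*(s**2 - 2*s + 1)*uppergamma(s, 3) - 108*2**s*s**2*(s - 3)*(s + 2) + 108*2**s*(s - 3)*(s + 2)*(s**2 - 2*s + 1) - 108*3**s*s*(s - 3)*(s + 2)*(s**2 - 2*s + 1)*log(2) + 108*3**s*s*(s - 3)*(s + 2)*(s**2 - 2*s + 1)*log(3) - 108*3**s*(s - 3)*(s + 2)*(s**2 - 2*s + 1) - 4*6**s*s**2*(s + 2)*(s**2 - 2*s + 1) + 216*s**3*(s - 3)*(s + 2)*log(2) - 216*s**2*(s - 3)*(s + 2)*log(2) + 216*s**2*(s - 3)*(s + 2) + 27*s**2*(s - 3)*(s**2 - 2*s + 1))/(108*2**s*s**2*(s - 3)*(s + 2)*(s**2 - 2*s + 1))
  -2 < Re(s) < 3

along the cuts 1/2, 1, 3/2, 3, ℳ[f](s) splits into 5 integrals
segment 0 to 1/2 holds t**2; add its integral
∫ over [1/2, 1) of log(t)/t·t^(s-1) joins the sum
for t in [1, 3/2): the term is ∫ log(t)·t^(s-1)
on [3/2, 3): add ∫ exp(-t)·t^(s-1) dt
piece [3, ∞): integrate t**(-3) against the kernel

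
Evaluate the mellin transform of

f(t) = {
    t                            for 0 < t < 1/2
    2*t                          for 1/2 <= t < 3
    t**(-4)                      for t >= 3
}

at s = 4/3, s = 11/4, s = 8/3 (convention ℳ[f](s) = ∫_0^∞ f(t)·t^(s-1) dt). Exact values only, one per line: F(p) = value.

F(4/3) = 2**(2/3)*(-54 + 3895*6**(1/3))/1008
F(11/4) = 2**(1/4)*(-3 + 1304*6**(3/4))/180
F(8/3) = 2**(1/3)*(-9 + 3910*6**(2/3))/528

split f at 1/2, 3: ℳ[f](s) collects 3 kernel integrals
piece [0, 1/2): integrate t against the kernel
∫ 2*t·t^(s-1) over [1/2, 3)
on [3, ∞): add ∫ t**(-4)·t^(s-1) dt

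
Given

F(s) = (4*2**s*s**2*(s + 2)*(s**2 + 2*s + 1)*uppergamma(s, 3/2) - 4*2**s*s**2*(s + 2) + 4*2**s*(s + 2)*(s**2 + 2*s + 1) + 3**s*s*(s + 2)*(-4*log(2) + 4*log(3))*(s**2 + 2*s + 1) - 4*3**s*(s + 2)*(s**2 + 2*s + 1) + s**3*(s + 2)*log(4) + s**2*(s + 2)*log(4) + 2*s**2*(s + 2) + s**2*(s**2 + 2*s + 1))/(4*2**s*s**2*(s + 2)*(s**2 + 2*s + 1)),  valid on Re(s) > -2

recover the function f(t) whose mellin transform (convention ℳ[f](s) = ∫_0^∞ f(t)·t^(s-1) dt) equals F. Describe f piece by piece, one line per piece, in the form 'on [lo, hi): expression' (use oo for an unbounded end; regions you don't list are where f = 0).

on [0, 1/2): t**2
on [1/2, 1): t*log(t)
on [1, 3/2): log(t)
on [3/2, oo): exp(-t)

f breaks at 1/2, 1, 3/2 into 4 integrals to sum
∫ over [0, 1/2) of t**2·t^(s-1) joins the sum
on [1/2, 1): add ∫ t*log(t)·t^(s-1) dt
piece [1, 3/2): integrate log(t) against the kernel
piece [3/2, ∞): integrate exp(-t) against the kernel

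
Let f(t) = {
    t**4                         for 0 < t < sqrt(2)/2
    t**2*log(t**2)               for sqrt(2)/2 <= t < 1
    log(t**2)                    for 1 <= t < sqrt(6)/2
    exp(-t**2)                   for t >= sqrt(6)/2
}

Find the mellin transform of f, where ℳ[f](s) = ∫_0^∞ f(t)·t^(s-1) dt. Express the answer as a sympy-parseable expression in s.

(sqrt(2)/2)**s*(2*2**(s/2)*s**2*(s + 4)*(s**2 + 4*s + 4)*uppergamma(s/2, 3/2) - 8*2**(s/2)*s**2*(s + 4) + 8*2**(s/2)*(s + 4)*(s**2 + 4*s + 4) + 3**(s/2)*s*(s + 4)*(-4*log(2) + 4*log(3))*(s**2 + 4*s + 4) - 8*3**(s/2)*(s + 4)*(s**2 + 4*s + 4) + s**3*(s + 4)*log(4) + 4*s**2*(s + 4)*log(2) + 4*s**2*(s + 4) + s**2*(s**2 + 4*s + 4))/(4*s**2*(s + 4)*(s**2 + 4*s + 4))
  Re(s) > -4

the power substitution comes off first: t**2 on [0, 1/2); t*log(t) on [1/2, 1); log(t) on [1, 3/2); …
the 4 pieces separated at sqrt(2)/2, 1, sqrt(6)/2 each add one integral
between 0 and sqrt(2)/2 the integrand is t**4·t^(s-1)
segment [sqrt(2)/2, 1) carries t**2*log(t**2); integrate it
segment [1, sqrt(6)/2) carries log(t**2); integrate it
piece [sqrt(6)/2, ∞): integrate exp(-t**2) against the kernel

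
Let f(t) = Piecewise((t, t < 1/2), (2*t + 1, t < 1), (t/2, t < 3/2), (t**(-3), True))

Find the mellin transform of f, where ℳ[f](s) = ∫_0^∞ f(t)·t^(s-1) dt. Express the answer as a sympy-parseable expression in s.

(270*2**s*s**2 - 702*2**s*s - 324*2**s + 49*3**s*s**2 - 275*3**s*s - 162*s**2 + 378*s + 324)/(108*2**s*s*(s**2 - 2*s - 3))
  -1 < Re(s) < 3

slice at 1/2, 1, 3/2, transform all 4 pieces, and sum them
∫ t·t^(s-1) over [0, 1/2)
on [1/2, 1) integrate f = (2*t + 1) against the kernel
segment 1 to 3/2 holds t/2; add its integral
between 3/2 and ∞ the integrand is t**(-3)·t^(s-1)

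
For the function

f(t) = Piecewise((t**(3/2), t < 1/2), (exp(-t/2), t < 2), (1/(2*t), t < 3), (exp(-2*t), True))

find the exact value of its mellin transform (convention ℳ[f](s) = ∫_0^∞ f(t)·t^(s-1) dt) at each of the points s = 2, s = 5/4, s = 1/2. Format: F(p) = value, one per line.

slice at 1/2, 2, 3, transform all 4 pieces, and sum them
the [0, 1/2) slice contributes ∫ t**(3/2)·t^(s-1) dt
for t in [1/2, 2): the term is ∫ exp(-t/2)·t^(s-1)
segment 2 to 3 holds 1/(2*t); add its integral
on [3, ∞): add ∫ exp(-2*t)·t^(s-1) dt

F(2) = -8*exp(-1) + 7*exp(-6)/4 + sqrt(2)/56 + 1/2 + 5*exp(-1/4)
F(5/4) = -43*2**(1/4)/22 - 2*2**(1/4)*uppergamma(5/4, 1) + 2**(3/4)*uppergamma(5/4, 6)/4 + 2*2**(1/4)*uppergamma(5/4, 1/4) + 2*3**(1/4)
F(1/2) = -sqrt(3)/3 - sqrt(2)*sqrt(pi)*erfc(1) + sqrt(2)*sqrt(pi)*erfc(sqrt(6))/2 + 1/8 + sqrt(2)/2 + sqrt(2)*sqrt(pi)*erfc(1/2)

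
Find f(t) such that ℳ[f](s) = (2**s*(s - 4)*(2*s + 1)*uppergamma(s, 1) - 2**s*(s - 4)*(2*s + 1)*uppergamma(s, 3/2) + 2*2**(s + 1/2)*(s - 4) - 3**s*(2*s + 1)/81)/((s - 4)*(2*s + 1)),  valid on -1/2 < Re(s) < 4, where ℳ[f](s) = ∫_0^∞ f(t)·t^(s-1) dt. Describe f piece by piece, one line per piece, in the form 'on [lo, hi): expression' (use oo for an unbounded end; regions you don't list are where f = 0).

split f at 2, 3: ℳ[f](s) collects 3 kernel integrals
piece [0, 2): integrate sqrt(t) against the kernel
segment [2, 3) carries exp(-t/2); integrate it
the [3, ∞) slice contributes ∫ t**(-4)·t^(s-1) dt

on [0, 2): sqrt(t)
on [2, 3): exp(-t/2)
on [3, oo): t**(-4)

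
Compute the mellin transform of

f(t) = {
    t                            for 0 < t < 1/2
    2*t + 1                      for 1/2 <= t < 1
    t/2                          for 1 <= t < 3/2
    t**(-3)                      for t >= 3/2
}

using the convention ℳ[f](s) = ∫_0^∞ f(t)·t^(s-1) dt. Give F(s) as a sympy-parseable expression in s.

(270*2**s*s**2 - 702*2**s*s - 324*2**s + 49*3**s*s**2 - 275*3**s*s - 162*s**2 + 378*s + 324)/(108*2**s*s*(s**2 - 2*s - 3))
  -1 < Re(s) < 3

integrate the 4 segments split at 1/2, 1, 3/2, then add the results
segment [0, 1/2) carries t; integrate it
on [1/2, 1): add ∫ (2*t + 1)·t^(s-1) dt
∫ t/2·t^(s-1) over [1, 3/2)
the [3/2, ∞) slice contributes ∫ t**(-3)·t^(s-1) dt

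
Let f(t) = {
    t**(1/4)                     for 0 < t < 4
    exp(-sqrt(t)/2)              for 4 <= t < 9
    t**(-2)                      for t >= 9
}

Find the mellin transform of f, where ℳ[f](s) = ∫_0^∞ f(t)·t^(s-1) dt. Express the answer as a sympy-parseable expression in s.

(162*2**(2*s)*(s - 2)*(4*s + 1)*uppergamma(2*s, 1) - 162*2**(2*s)*(s - 2)*(4*s + 1)*uppergamma(2*s, 3/2) + 324*2**(2*s + 1/2)*(s - 2) - 9**s*(4*s + 1))/(81*(s - 2)*(4*s + 1))
  -1/4 < Re(s) < 2

back out the power substitution: sqrt(t) on [0, 2); exp(-t/2) on [2, 3); t**(-4) on [3, ∞)
breakpoints 4, 9: one integral from each of the 3 segments
on [0, 4): add ∫ t**(1/4)·t^(s-1) dt
on [4, 9): add ∫ exp(-sqrt(t)/2)·t^(s-1) dt
on [9, ∞): add ∫ t**(-2)·t^(s-1) dt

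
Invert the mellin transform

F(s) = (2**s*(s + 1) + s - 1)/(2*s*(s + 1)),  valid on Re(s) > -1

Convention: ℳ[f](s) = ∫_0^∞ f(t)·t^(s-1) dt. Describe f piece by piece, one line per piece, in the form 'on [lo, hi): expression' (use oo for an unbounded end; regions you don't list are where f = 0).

summing 2 kernel integrals split by 1 yields ℳ[f](s)
piece [0, 1): integrate t against the kernel
segment [1, 2) carries 1/2; integrate it

on [0, 1): t
on [1, 2): 1/2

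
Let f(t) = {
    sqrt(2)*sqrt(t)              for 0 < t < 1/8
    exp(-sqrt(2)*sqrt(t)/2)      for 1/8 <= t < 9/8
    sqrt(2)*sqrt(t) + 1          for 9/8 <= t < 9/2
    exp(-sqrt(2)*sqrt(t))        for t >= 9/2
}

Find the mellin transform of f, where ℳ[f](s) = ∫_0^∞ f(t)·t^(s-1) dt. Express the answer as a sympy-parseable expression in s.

undo the common scale on t: sqrt(t) on [0, 1/4); exp(-sqrt(t)/2) on [1/4, 9/4); sqrt(t) + 1 on [9/4, 9); …
peel off the power substitution: t on [0, 1/2); exp(-t/2) on [1/2, 3/2); t + 1 on [3/2, 3); …
slice at 1/8, 9/8, 9/2, transform all 4 pieces, and sum them
piece [0, 1/8): integrate sqrt(2)*sqrt(t) against the kernel
[1/8, 9/8) adds the kernel integral of exp(-sqrt(2)*sqrt(t)/2)
over [9/8, 9/2), the kernel integral of (sqrt(2)*sqrt(t) + 1) enters the sum
over [9/2, ∞), the kernel integral of exp(-sqrt(2)*sqrt(t)) enters the sum

(2**(2*s + 1)*s*(2*s + 1)*uppergamma(2*s, 3) + 2**(4*s + 1)*s*(2*s + 1)*uppergamma(2*s, 1/4) - 2**(4*s + 1)*s*(2*s + 1)*uppergamma(2*s, 3/4) + 8*36**s*s + 36**s - 5*9**s*s - 9**s + s)/(8**s*s*(2*s + 1))
  Re(s) > -1/2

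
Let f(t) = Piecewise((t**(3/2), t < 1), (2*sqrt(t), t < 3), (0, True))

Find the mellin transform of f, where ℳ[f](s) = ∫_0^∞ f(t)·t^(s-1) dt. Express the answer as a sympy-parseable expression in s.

(4*sqrt(3)*3**s*(2*s + 3) - 4*s - 10)/((2*s + 1)*(2*s + 3))
  Re(s) > -3/2

the 2 pieces separated at 1 each add one integral
piece [0, 1): integrate t**(3/2) against the kernel
between 1 and 3 the integrand is 2*sqrt(t)·t^(s-1)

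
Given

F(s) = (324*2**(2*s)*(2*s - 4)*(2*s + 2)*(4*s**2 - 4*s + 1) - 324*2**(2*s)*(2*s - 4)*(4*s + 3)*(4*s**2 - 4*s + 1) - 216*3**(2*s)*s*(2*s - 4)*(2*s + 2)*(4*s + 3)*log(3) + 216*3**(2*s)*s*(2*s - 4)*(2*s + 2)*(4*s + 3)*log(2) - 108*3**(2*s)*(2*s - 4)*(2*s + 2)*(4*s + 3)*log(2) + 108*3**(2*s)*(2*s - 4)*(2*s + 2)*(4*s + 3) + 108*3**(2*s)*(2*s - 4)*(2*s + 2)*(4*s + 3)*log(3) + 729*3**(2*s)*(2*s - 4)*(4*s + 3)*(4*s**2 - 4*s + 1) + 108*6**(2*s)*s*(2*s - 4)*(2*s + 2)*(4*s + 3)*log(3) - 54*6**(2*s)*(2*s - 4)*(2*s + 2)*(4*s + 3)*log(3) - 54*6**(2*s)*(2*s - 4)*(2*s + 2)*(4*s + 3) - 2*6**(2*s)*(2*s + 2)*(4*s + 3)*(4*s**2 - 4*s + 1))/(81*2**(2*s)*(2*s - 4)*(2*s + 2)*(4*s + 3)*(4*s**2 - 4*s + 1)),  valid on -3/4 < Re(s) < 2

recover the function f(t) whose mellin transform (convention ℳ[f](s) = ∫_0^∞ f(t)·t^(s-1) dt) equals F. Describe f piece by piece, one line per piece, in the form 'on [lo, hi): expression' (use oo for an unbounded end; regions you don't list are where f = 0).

on [0, 1): t**(3/4)
on [1, 9/4): 2*t
on [9/4, 9): log(sqrt(t))/sqrt(t)
on [9, oo): t**(-2)

remove the power substitution first: t**(3/2) on [0, 1); 2*t**2 on [1, 3/2); log(t)/t on [3/2, 3); …
linearity at 1, 9/4, 9 turns ℳ[f](s) into 4 summed integrals
on [0, 1) integrate f = t**(3/4) against the kernel
on [1, 9/4) integrate f = 2*t against the kernel
between 9/4 and 9 the integrand is log(sqrt(t))/sqrt(t)·t^(s-1)
segment 9 to ∞ holds t**(-2); add its integral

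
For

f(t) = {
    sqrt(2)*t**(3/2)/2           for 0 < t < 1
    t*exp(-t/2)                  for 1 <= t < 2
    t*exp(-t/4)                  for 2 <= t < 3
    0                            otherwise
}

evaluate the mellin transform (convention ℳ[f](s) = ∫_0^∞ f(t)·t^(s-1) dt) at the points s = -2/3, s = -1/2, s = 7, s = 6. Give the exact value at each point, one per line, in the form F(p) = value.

F(-2/3) = -2**(2/3)*uppergamma(1/3, 3/4) - 2**(1/3)*uppergamma(1/3, 1) + 2**(1/3)*uppergamma(1/3, 1/2) + 3*sqrt(2)/5 + 2**(2/3)*uppergamma(1/3, 1/2)
F(-1/2) = -2*sqrt(pi)*erfc(sqrt(3)/2) - sqrt(2)*sqrt(pi)*erfc(1) + sqrt(2)/2 + sqrt(2)*sqrt(pi)*erfc(sqrt(2)/2) + 2*sqrt(pi)*erfc(sqrt(2)/2)
F(7) = -699247260*exp(-3/4) - 3507200*exp(-1) + sqrt(2)/17 + 546702222*exp(-1/2)
F(6) = -24972804*exp(-3/4) - 250496*exp(-1) + sqrt(2)/15 + 19601034*exp(-1/2)

reversing the shared t-power: sqrt(2)/(2*sqrt(t)) on [0, 1); exp(-t/2)/t on [1, 2); exp(-t/4)/t on [2, 3)
peel off the shared t-power: sqrt(2)*sqrt(t)/2 on [0, 1); exp(-t/2) on [1, 2); exp(-t/4) on [2, 3)
strip the common scale on t: sqrt(t) on [0, 1/2); exp(-t) on [1/2, 1); exp(-t/2) on [1, 3/2)
decompose at 1, 2; ℳ[f](s) sums the 3 pieces' integrals
[0, 1) adds the kernel integral of sqrt(2)*t**(3/2)/2
∫ t*exp(-t/2)·t^(s-1) over [1, 2)
[2, 3) adds the kernel integral of t*exp(-t/4)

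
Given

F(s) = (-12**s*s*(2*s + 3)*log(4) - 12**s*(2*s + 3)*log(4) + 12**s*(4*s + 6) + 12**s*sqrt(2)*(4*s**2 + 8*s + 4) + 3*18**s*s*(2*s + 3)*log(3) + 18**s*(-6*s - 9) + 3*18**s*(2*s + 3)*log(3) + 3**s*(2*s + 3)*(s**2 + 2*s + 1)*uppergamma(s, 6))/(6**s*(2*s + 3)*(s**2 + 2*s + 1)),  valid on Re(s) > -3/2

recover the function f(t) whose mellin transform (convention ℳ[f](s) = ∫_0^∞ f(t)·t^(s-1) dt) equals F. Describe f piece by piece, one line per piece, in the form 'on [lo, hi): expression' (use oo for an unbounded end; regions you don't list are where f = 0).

on [0, 2): t**(3/2)
on [2, 3): t*log(t)
on [3, oo): exp(-2*t)

treat the 3 regions marked off by 2, 3 separately and sum
segment 0 to 2 holds t**(3/2); add its integral
for t in [2, 3): the term is ∫ t*log(t)·t^(s-1)
∫ over [3, ∞) of exp(-2*t)·t^(s-1) joins the sum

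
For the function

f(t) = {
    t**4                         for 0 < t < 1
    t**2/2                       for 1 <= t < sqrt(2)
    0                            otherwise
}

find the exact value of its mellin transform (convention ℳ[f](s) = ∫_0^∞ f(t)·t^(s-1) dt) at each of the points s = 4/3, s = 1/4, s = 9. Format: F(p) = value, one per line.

peel off the shared t-power: t**3 on [0, 1); t/2 on [1, sqrt(2))
reversing the shared t-power: t**2 on [0, 1); 1/2 on [1, sqrt(2))
the power substitution comes off first: t on [0, 1); 1/2 on [1, 2)
decompose at 1; ℳ[f](s) sums the 2 pieces' integrals
over [0, 1), the kernel integral of t**4 enters the sum
on [1, sqrt(2)) integrate f = t**2/2 against the kernel

F(4/3) = 3/80 + 3*2**(2/3)/10
F(1/4) = 2/153 + 4*2**(1/8)/9
F(9) = 9/286 + 16*sqrt(2)/11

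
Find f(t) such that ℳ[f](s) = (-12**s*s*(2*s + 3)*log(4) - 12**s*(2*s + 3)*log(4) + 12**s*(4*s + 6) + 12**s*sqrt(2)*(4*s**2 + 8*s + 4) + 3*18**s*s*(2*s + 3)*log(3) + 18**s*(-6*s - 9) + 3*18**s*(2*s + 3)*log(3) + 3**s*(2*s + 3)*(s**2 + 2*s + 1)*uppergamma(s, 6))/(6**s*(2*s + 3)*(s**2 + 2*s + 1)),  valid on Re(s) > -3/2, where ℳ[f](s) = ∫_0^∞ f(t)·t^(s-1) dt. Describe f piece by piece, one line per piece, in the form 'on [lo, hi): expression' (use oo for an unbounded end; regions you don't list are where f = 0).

summing 3 kernel integrals split by 2, 3 yields ℳ[f](s)
on [0, 2): add ∫ t**(3/2)·t^(s-1) dt
piece [2, 3): integrate t*log(t) against the kernel
between 3 and ∞ the integrand is exp(-2*t)·t^(s-1)

on [0, 2): t**(3/2)
on [2, 3): t*log(t)
on [3, oo): exp(-2*t)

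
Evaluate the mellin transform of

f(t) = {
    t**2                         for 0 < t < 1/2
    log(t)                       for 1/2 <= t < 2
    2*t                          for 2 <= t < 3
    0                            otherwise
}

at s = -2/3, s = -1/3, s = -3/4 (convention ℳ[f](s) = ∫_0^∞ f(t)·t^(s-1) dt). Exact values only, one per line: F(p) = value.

linearity at 1/2, 2 turns ℳ[f](s) into 3 summed integrals
piece [0, 1/2): integrate t**2 against the kernel
segment 1/2 to 2 holds log(t); add its integral
on [2, 3) integrate f = 2*t against the kernel

F(-2/3) = 3*2**(2/3)*(-19*2**(2/3) - log(2**(2*2**(2/3) + 8)) + 13 + 16*6**(1/3))/16
F(-1/3) = 3*2**(1/3)*(-50*2**(1/3) - log(2**(10*2**(1/3) + 20)) + 10*6**(2/3) + 61)/20
F(-3/4) = 2**(3/4)*(-200*sqrt(2) - log(2**(15*sqrt(2) + 60)) + 89 + 180*6**(1/4))/45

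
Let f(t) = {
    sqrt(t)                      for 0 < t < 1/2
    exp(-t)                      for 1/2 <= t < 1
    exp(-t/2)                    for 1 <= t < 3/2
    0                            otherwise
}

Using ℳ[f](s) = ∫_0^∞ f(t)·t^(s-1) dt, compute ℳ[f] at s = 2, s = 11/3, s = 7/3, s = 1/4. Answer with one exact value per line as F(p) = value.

F(2) = -7*exp(-3/4) - 2*exp(-1) + sqrt(2)/20 + 15*exp(-1/2)/2
F(11/3) = -8*2**(2/3)*uppergamma(11/3, 3/4) - uppergamma(11/3, 1) + 3*2**(5/6)/400 + uppergamma(11/3, 1/2) + 8*2**(2/3)*uppergamma(11/3, 1/2)
F(7/3) = -4*2**(1/3)*uppergamma(7/3, 3/4) - uppergamma(7/3, 1) + 3*2**(1/6)/68 + uppergamma(7/3, 1/2) + 4*2**(1/3)*uppergamma(7/3, 1/2)
F(1/4) = -2**(1/4)*uppergamma(1/4, 3/4) - uppergamma(1/4, 1) + uppergamma(1/4, 1/2) + 2**(1/4)*uppergamma(1/4, 1/2) + 2*2**(1/4)/3

breakpoints 1/2, 1: one integral from each of the 3 segments
piece [0, 1/2): integrate sqrt(t) against the kernel
between 1/2 and 1 the integrand is exp(-t)·t^(s-1)
for t in [1, 3/2): the term is ∫ exp(-t/2)·t^(s-1)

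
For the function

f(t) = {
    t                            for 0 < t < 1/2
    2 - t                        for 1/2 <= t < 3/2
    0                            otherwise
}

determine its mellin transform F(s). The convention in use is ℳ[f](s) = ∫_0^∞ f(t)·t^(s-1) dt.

breakpoints 1/2: one integral from each of the 2 segments
∫ over [0, 1/2) of t·t^(s-1) joins the sum
on [1/2, 3/2): add ∫ (2 - t)·t^(s-1) dt

(3**s*s + 4*3**s - 2*s - 4)/(2*2**s*s*(s + 1))
  Re(s) > -1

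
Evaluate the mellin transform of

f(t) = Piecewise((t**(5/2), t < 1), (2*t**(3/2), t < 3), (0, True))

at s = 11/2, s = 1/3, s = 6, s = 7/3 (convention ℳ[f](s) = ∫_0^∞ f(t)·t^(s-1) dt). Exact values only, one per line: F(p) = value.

strip the shared t-power: t**(3/2) on [0, 1); 2*sqrt(t) on [1, 3)
along the cuts 1, ℳ[f](s) splits into 2 integrals
[0, 1) adds the kernel integral of t**(5/2)
segment [1, 3) carries 2*t**(3/2); integrate it

F(11/2) = 34983/56
F(1/3) = -138/187 + 36*3**(5/6)/11
F(6) = -38/255 + 2916*sqrt(3)/5
F(7/3) = -210/667 + 324*3**(5/6)/23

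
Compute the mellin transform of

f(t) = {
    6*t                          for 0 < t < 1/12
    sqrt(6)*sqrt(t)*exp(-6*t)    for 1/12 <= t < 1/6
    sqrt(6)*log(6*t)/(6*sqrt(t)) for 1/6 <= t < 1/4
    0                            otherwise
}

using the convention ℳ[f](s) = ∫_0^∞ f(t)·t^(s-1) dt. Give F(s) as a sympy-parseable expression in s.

undo the common scale on t: 2*t on [0, 1/4); sqrt(2)*sqrt(t)*exp(-2*t) on [1/4, 1/2); sqrt(2)*log(2*t)/(2*sqrt(t)) on [1/2, 3/4)
invert the common scale on t to get t on [0, 1/2); sqrt(t)*exp(-t) on [1/2, 1); log(t)/sqrt(t) on [1, 3/2)
peel off the shared t-power: sqrt(t) on [0, 1/2); exp(-t) on [1/2, 1); log(t)/t on [1, 3/2)
slice at 1/12, 1/6, transform all 3 pieces, and sum them
between 0 and 1/12 the integrand is 6*t·t^(s-1)
∫ sqrt(6)*sqrt(t)*exp(-6*t)·t^(s-1) over [1/12, 1/6)
the [1/6, 1/4) slice contributes ∫ sqrt(6)*log(6*t)/(6*sqrt(t))·t^(s-1) dt

2**(1/2 - s)*(6*2**(s + 1/2)*(s + 1)*(8*s - (2*s + 1)**2)*uppergamma(s + 1/2, 1/2) - 6*2**(s + 1/2)*(s + 1)*(8*s - (2*s + 1)**2)*uppergamma(s + 1/2, 1) - 24*2**(s + 1/2)*(s + 1) + 3**(s + 1/2)*(s + 1)*(2*s + 1)*(-8*log(3) + 8*log(2)) + 3**(s + 1/2)*(s + 1)*(-16*log(2) + 16*log(3)) + 16*3**(s + 1/2)*(s + 1) + 3*sqrt(2)*(8*s - (2*s + 1)**2))/(12*6**s*(s + 1)*(8*s - (2*s + 1)**2))
  Re(s) > -1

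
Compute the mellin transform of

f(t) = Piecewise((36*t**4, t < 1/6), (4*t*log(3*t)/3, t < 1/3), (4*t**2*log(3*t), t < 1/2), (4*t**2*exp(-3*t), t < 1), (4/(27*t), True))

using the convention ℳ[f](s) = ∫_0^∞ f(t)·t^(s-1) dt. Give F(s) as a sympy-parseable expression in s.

(48*2**s*(s - 1)*(s + 2)**2*(s + 4)*(2*s - (s + 2)**2 + 3)*uppergamma(s + 2, 3/2) - 48*2**s*(s - 1)*(s + 2)**2*(s + 4)*(2*s - (s + 2)**2 + 3)*uppergamma(s + 2, 3) + 48*2**s*(s - 1)*(s + 2)**2*(s + 4) + 48*2**s*(s - 1)*(s + 4)*(2*s - (s + 2)**2 + 3) + 3**s*(s - 1)*(s + 2)*(s + 4)*(-108*log(2) + 108*log(3))*(2*s - (s + 2)**2 + 3) - 108*3**s*(s - 1)*(s + 4)*(2*s - (s + 2)**2 + 3) - 16*6**s*(s + 2)**2*(s + 4)*(2*s - (s + 2)**2 + 3) - 24*(s - 1)*(s + 2)**3*(s + 4)*log(2) - 24*(s - 1)*(s + 2)**2*(s + 4) + 24*(s - 1)*(s + 2)**2*(s + 4)*log(2) + 3*(s - 1)*(s + 2)**2*(2*s - (s + 2)**2 + 3))/(108*6**s*(s - 1)*(s + 2)**2*(s + 4)*(2*s - (s + 2)**2 + 3))
  -4 < Re(s) < 1

peel off the common scale on t: 9*t**4/4 on [0, 1/3); 2*t*log(3*t/2)/3 on [1/3, 2/3); t**2*log(3*t/2) on [2/3, 1); …
reversing the shared t-power: 9*t**2/4 on [0, 1/3); 2*log(3*t/2)/(3*t) on [1/3, 2/3); log(3*t/2) on [2/3, 1); …
the common scale on t comes off first: t**2 on [0, 1/2); log(t)/t on [1/2, 1); log(t) on [1, 3/2); …
breakpoints 1/6, 1/3, 1/2, 1: one integral from each of the 5 segments
∫ 36*t**4·t^(s-1) over [0, 1/6)
[1/6, 1/3) adds the kernel integral of 4*t*log(3*t)/3
piece [1/3, 1/2): integrate 4*t**2*log(3*t) against the kernel
∫ 4*t**2*exp(-3*t)·t^(s-1) over [1/2, 1)
for t in [1, ∞): the term is ∫ 4/(27*t)·t^(s-1)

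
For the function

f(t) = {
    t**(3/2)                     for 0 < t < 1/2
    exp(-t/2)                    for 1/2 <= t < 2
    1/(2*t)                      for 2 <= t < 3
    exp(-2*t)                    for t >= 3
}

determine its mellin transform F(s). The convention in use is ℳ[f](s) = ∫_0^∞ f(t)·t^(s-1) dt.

(12*24**s*(s - 1)*(2*s + 3)*uppergamma(s, 1/4) - 12*24**s*(s - 1)*(2*s + 3)*uppergamma(s, 1) - 3*24**s*(2*s + 3) + 2*36**s*(2*s + 3) + 12*6**s*(s - 1)*(2*s + 3)*uppergamma(s, 6) + 6*sqrt(2)*6**s*(s - 1))/(12*12**s*(s - 1)*(2*s + 3))
  Re(s) > -3/2

breakpoints 1/2, 2, 3: one integral from each of the 4 segments
segment 0 to 1/2 holds t**(3/2); add its integral
over [1/2, 2), the kernel integral of exp(-t/2) enters the sum
between 2 and 3 the integrand is 1/(2*t)·t^(s-1)
for t in [3, ∞): the term is ∫ exp(-2*t)·t^(s-1)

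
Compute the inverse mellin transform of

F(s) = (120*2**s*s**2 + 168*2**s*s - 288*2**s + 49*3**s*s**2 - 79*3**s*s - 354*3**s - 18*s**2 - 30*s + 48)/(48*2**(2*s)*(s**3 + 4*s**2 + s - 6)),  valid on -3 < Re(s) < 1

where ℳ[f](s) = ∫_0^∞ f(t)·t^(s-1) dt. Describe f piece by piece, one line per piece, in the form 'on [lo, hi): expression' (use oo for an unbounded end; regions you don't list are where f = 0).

back out the common scale on t: t**3 on [0, 1/2); t**2*(2*t + 1) on [1/2, 1); t**3/2 on [1, 3/2); …
reversing the shared t-power: t on [0, 1/2); 2*t + 1 on [1/2, 1); t/2 on [1, 3/2); …
slice at 1/4, 1/2, 3/4, transform all 4 pieces, and sum them
∫ 8*t**3·t^(s-1) over [0, 1/4)
between 1/4 and 1/2 the integrand is 4*t**2*(4*t + 1)·t^(s-1)
the [1/2, 3/4) slice contributes ∫ 4*t**3·t^(s-1) dt
between 3/4 and ∞ the integrand is 1/(2*t)·t^(s-1)

on [0, 1/4): 8*t**3
on [1/4, 1/2): 4*t**2*(4*t + 1)
on [1/2, 3/4): 4*t**3
on [3/4, oo): 1/(2*t)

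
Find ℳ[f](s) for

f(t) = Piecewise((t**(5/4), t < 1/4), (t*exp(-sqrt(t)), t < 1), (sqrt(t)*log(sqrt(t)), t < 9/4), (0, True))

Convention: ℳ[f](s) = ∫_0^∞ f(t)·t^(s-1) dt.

invert the shared t-power to get t**(1/4) on [0, 1/4); exp(-sqrt(t)) on [1/4, 1); log(sqrt(t))/sqrt(t) on [1, 9/4)
the power substitution comes off first: sqrt(t) on [0, 1/2); exp(-t) on [1/2, 1); log(t)/t on [1, 3/2)
slice at 1/4, 1, transform all 3 pieces, and sum them
on [0, 1/4) integrate f = t**(5/4) against the kernel
over [1/4, 1), the kernel integral of t*exp(-sqrt(t)) enters the sum
over [1, 9/4), the kernel integral of sqrt(t)*log(sqrt(t)) enters the sum

(4*2**(2*s)*(4*s + 5)*(4*s - 4*(s + 1)**2 + 3)*uppergamma(2*s + 2, 1/2) - 4*2**(2*s)*(4*s + 5)*(4*s - 4*(s + 1)**2 + 3)*uppergamma(2*s + 2, 1) - 4*2**(2*s)*(4*s + 5) + 6*3**(2*s)*(4*s + 5) + 9**s*(s + 1)*(4*s + 5)*(-12*log(3) + 12*log(2)) + 9**s*(4*s + 5)*(-6*log(2) + 6*log(3)) + sqrt(2)*(4*s - 4*(s + 1)**2 + 3))/(2*2**(2*s)*(4*s + 5)*(4*s - 4*(s + 1)**2 + 3))
  Re(s) > -5/4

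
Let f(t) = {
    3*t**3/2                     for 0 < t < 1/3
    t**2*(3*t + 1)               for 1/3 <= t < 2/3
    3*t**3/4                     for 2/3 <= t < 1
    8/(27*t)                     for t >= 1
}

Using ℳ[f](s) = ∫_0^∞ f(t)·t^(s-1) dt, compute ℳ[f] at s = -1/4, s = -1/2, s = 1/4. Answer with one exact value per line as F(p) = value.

F(-1/4) = 3**(1/4)*(-2610 + 5299*3**(3/4) + 7740*2**(3/4))/31185
F(-1/2) = -13*sqrt(3)/135 + 403/810 + 38*sqrt(6)/135
F(1/4) = 3**(3/4)*(-70 + 424*2**(1/4) + 659*3**(1/4))/3159

invert the shared t-power to get 3*t/2 on [0, 1/3); 3*t + 1 on [1/3, 2/3); 3*t/4 on [2/3, 1); …
undo the common scale on t: t on [0, 1/2); 2*t + 1 on [1/2, 1); t/2 on [1, 3/2); …
cuts at 1/3, 2/3, 1: linearity sums the 4 kernel integrals
segment 0 to 1/3 holds 3*t**3/2; add its integral
segment 1/3 to 2/3 holds t**2*(3*t + 1); add its integral
for t in [2/3, 1): the term is ∫ 3*t**3/4·t^(s-1)
between 1 and ∞ the integrand is 8/(27*t)·t^(s-1)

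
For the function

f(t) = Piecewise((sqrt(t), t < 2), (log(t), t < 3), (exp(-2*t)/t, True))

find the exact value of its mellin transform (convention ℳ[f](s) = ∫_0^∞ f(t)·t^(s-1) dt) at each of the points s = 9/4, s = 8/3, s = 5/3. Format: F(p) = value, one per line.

F(9/4) = -16*3**(1/4)/9 + 2**(3/4)*uppergamma(5/4, 6)/4 + 64*2**(1/4)/81 + 16*2**(3/4)/11 + log(3**(4*3**(1/4))/2**(16*2**(1/4)/9))
F(8/3) = -81*3**(2/3)/64 - 3*2**(2/3)*log(2)/2 + 2**(1/3)*uppergamma(5/3, 6)/4 + 9*2**(2/3)/16 + 48*2**(1/6)/19 + 27*3**(2/3)*log(3)/8
F(5/3) = -27*3**(2/3)/25 - 6*2**(2/3)*log(2)/5 + 2**(1/3)*uppergamma(2/3, 6)/2 + 18*2**(2/3)/25 + 24*2**(1/6)/13 + 9*3**(2/3)*log(3)/5

remove the shared t-power first: t**(3/2) on [0, 2); t*log(t) on [2, 3); exp(-2*t) on [3, ∞)
integrate the 3 segments split at 2, 3, then add the results
on [0, 2): add ∫ sqrt(t)·t^(s-1) dt
on [2, 3): add ∫ log(t)·t^(s-1) dt
between 3 and ∞ the integrand is exp(-2*t)/t·t^(s-1)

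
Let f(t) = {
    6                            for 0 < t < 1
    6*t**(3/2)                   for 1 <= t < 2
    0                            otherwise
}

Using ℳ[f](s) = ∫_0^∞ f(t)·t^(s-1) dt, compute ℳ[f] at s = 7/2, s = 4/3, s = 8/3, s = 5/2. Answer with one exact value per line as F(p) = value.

slice at 1, transform all 2 pieces, and sum them
on [0, 1): add ∫ 6·t^(s-1) dt
for t in [1, 2): the term is ∫ 6*t**(3/2)·t^(s-1)

F(7/2) = 1362/35
F(4/3) = 81/34 + 144*2**(5/6)/17
F(8/3) = 81/100 + 576*2**(1/6)/25
F(5/2) = 249/10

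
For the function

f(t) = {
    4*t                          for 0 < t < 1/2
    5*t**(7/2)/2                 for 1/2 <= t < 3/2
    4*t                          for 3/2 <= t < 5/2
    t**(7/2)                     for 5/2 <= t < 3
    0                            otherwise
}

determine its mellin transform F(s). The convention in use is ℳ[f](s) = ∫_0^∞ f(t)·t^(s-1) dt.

(-5*2**(-s - 7/2)*(s + 1) + 4*2**(-s - 1)*(2*s + 7) + 2*3**(s + 7/2)*(s + 1) - 4*(3/2)**(s + 1)*(2*s + 7) + 5*(3/2)**(s + 7/2)*(s + 1) + 4*(5/2)**(s + 1)*(2*s + 7) - 2*(5/2)**(s + 7/2)*(s + 1))/((s + 1)*(2*s + 7))
  Re(s) > -1

breakpoints 1/2, 3/2, 5/2: one integral from each of the 4 segments
between 0 and 1/2 the integrand is 4*t·t^(s-1)
segment [1/2, 3/2) carries 5*t**(7/2)/2; integrate it
segment 3/2 to 5/2 holds 4*t; add its integral
[5/2, 3) adds the kernel integral of t**(7/2)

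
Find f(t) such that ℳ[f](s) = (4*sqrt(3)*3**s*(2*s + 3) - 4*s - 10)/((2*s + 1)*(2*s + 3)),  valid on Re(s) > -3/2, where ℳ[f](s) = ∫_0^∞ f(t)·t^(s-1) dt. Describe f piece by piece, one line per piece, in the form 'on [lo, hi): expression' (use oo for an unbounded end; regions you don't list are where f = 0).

slice at 1, transform all 2 pieces, and sum them
segment [0, 1) carries t**(3/2); integrate it
piece [1, 3): integrate 2*sqrt(t) against the kernel

on [0, 1): t**(3/2)
on [1, 3): 2*sqrt(t)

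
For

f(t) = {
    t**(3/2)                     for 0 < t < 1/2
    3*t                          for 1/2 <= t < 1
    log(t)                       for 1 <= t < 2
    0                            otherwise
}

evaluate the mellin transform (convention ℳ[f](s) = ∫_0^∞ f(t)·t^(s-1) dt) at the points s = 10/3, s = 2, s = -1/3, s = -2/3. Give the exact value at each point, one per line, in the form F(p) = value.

F(10/3) = -18*2**(1/3)/25 - 9*2**(2/3)/416 + 3*2**(1/6)/464 + 1017/1300 + 12*2**(1/3)*log(2)/5
F(2) = sqrt(2)/56 + 1/8 + log(4)
F(-1/3) = -9*2**(2/3)/2 - 9*2**(1/3)/4 - 3*2**(2/3)*log(2)/2 + 3*2**(5/6)/14 + 27/2
F(-2/3) = -9*2**(2/3)/2 - 9*2**(1/3)/8 - 3*2**(1/3)*log(2)/4 + 3*2**(1/6)/5 + 45/4

breakpoints 1/2, 1: one integral from each of the 3 segments
over [0, 1/2), the kernel integral of t**(3/2) enters the sum
segment 1/2 to 1 holds 3*t; add its integral
[1, 2) adds the kernel integral of log(t)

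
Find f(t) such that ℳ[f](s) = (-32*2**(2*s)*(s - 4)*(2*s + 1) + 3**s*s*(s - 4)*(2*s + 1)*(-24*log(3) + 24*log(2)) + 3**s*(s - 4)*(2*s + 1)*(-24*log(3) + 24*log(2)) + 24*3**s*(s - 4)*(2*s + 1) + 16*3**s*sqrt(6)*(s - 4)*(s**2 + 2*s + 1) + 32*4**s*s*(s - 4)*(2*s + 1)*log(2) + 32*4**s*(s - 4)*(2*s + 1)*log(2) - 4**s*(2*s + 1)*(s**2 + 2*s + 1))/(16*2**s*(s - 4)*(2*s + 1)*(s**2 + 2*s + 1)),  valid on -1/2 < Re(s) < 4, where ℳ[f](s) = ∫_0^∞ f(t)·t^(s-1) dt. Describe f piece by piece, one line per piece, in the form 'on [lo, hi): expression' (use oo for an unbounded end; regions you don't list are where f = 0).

on [0, 3/2): sqrt(t)
on [3/2, 2): t*log(t)
on [2, oo): t**(-4)

breakpoints 3/2, 2: one integral from each of the 3 segments
piece [0, 3/2): integrate sqrt(t) against the kernel
segment [3/2, 2) carries t*log(t); integrate it
over [2, ∞), the kernel integral of t**(-4) enters the sum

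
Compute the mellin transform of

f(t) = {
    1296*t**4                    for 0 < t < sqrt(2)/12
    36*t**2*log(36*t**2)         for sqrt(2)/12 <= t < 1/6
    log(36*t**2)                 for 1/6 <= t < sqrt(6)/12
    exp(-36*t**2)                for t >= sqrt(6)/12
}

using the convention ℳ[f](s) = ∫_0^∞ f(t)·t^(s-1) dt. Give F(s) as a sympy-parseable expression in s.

(sqrt(2)/12)**s*(2*2**(s/2)*s**2*(s + 4)*(s**2 + 4*s + 4)*uppergamma(s/2, 3/2) - 8*2**(s/2)*s**2*(s + 4) + 8*2**(s/2)*(s + 4)*(s**2 + 4*s + 4) + 3**(s/2)*s*(s + 4)*(-4*log(2) + 4*log(3))*(s**2 + 4*s + 4) - 8*3**(s/2)*(s + 4)*(s**2 + 4*s + 4) + s**3*(s + 4)*log(4) + 4*s**2*(s + 4)*log(2) + 4*s**2*(s + 4) + s**2*(s**2 + 4*s + 4))/(4*s**2*(s + 4)*(s**2 + 4*s + 4))
  Re(s) > -4

the common scale on t comes off first: 81*t**4 on [0, sqrt(2)/6); 9*t**2*log(9*t**2) on [sqrt(2)/6, 1/3); log(9*t**2) on [1/3, sqrt(6)/6); …
reversing the common scale on t: t**4 on [0, sqrt(2)/2); t**2*log(t**2) on [sqrt(2)/2, 1); log(t**2) on [1, sqrt(6)/2); …
peel off the power substitution: t**2 on [0, 1/2); t*log(t) on [1/2, 1); log(t) on [1, 3/2); …
cuts at sqrt(2)/12, 1/6, sqrt(6)/12: linearity sums the 4 kernel integrals
for t in [0, sqrt(2)/12): the term is ∫ 1296*t**4·t^(s-1)
∫ over [sqrt(2)/12, 1/6) of 36*t**2*log(36*t**2)·t^(s-1) joins the sum
∫ log(36*t**2)·t^(s-1) over [1/6, sqrt(6)/12)
∫ over [sqrt(6)/12, ∞) of exp(-36*t**2)·t^(s-1) joins the sum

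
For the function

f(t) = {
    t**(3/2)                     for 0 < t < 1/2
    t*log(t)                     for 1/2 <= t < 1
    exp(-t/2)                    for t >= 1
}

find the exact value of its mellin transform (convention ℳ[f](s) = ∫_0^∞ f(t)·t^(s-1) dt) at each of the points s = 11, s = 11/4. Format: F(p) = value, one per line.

F(11) = -455/65536 + sqrt(2)/102400 + log(2)/49152 + 12252937722*exp(-1/2)
F(11/4) = 2**(1/4)*(-1088*2**(3/4) + 136 + 225*sqrt(2) + 510*log(2) + 122400*sqrt(2)*uppergamma(11/4, 1/2))/30600

along the cuts 1/2, 1, ℳ[f](s) splits into 3 integrals
piece [0, 1/2): integrate t**(3/2) against the kernel
between 1/2 and 1 the integrand is t*log(t)·t^(s-1)
for t in [1, ∞): the term is ∫ exp(-t/2)·t^(s-1)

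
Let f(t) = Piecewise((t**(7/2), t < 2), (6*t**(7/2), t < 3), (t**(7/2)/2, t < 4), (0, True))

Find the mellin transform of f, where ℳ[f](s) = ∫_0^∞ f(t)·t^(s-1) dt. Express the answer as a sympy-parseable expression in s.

linearity at 2, 3 turns ℳ[f](s) into 3 summed integrals
over [0, 2), the kernel integral of t**(7/2) enters the sum
on [2, 3) integrate f = 6*t**(7/2) against the kernel
[3, 4) adds the kernel integral of t**(7/2)/2

(-5*2**(s + 9/2) + 2**(2*s + 7) + 11*3**(s + 7/2))/(2*s + 7)
  Re(s) > -7/2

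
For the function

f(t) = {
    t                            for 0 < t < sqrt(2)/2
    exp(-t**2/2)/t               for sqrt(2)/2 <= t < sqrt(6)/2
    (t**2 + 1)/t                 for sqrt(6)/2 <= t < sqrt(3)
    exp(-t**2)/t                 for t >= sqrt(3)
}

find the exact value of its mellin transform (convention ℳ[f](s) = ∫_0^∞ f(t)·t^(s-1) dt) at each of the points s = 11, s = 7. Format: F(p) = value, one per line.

F(11) = -12993*exp(-3/4)/16 + 393*exp(-3)/2 + 80009/960 + 7889*exp(-1/4)/16
F(7) = -65*exp(-3/4)/4 + 17*exp(-3)/2 + 41*exp(-1/4)/4 + 215/16

the shared t-power comes off first: t**2 on [0, sqrt(2)/2); exp(-t**2/2) on [sqrt(2)/2, sqrt(6)/2); t**2 + 1 on [sqrt(6)/2, sqrt(3)); …
strip the power substitution: t on [0, 1/2); exp(-t/2) on [1/2, 3/2); t + 1 on [3/2, 3); …
decompose at sqrt(2)/2, sqrt(6)/2, sqrt(3); ℳ[f](s) sums the 4 pieces' integrals
∫ t·t^(s-1) over [0, sqrt(2)/2)
segment sqrt(2)/2 to sqrt(6)/2 holds exp(-t**2/2)/t; add its integral
the [sqrt(6)/2, sqrt(3)) slice contributes ∫ (t**2 + 1)/t·t^(s-1) dt
segment [sqrt(3), ∞) carries exp(-t**2)/t; integrate it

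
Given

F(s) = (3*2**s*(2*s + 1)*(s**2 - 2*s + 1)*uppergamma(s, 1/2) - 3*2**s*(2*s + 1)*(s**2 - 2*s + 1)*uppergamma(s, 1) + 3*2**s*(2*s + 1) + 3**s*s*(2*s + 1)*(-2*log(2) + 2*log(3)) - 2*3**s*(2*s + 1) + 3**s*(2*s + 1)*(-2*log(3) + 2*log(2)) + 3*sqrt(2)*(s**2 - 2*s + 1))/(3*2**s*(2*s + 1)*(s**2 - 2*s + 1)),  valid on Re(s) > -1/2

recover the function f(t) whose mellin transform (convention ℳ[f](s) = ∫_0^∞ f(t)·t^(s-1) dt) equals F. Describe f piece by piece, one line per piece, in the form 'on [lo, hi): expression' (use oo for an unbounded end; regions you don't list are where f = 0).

on [0, 1/2): sqrt(t)
on [1/2, 1): exp(-t)
on [1, 3/2): log(t)/t

integrate the 3 segments split at 1/2, 1, then add the results
segment 0 to 1/2 holds sqrt(t); add its integral
[1/2, 1) adds the kernel integral of exp(-t)
between 1 and 3/2 the integrand is log(t)/t·t^(s-1)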